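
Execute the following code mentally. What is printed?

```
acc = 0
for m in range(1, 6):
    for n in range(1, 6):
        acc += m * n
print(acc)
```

225

m=1,n=1: acc = 0+1 = 1
m=1,n=2: acc = 1+2 = 3
m=1,n=3: acc = 3+3 = 6
m=1,n=4: acc = 6+4 = 10
m=1,n=5: acc = 10+5 = 15
m=2,n=1: acc = 15+2 = 17
m=2,n=2: acc = 17+4 = 21
m=2,n=3: acc = 21+6 = 27
m=2,n=4: acc = 27+8 = 35
m=2,n=5: acc = 35+10 = 45
m=3,n=1: acc = 45+3 = 48
m=3,n=2: acc = 48+6 = 54
m=3,n=3: acc = 54+9 = 63
m=3,n=4: acc = 63+12 = 75
m=3,n=5: acc = 75+15 = 90
m=4,n=1: acc = 90+4 = 94
m=4,n=2: acc = 94+8 = 102
m=4,n=3: acc = 102+12 = 114
m=4,n=4: acc = 114+16 = 130
m=4,n=5: acc = 130+20 = 150
m=5,n=1: acc = 150+5 = 155
m=5,n=2: acc = 155+10 = 165
m=5,n=3: acc = 165+15 = 180
m=5,n=4: acc = 180+20 = 200
m=5,n=5: acc = 200+25 = 225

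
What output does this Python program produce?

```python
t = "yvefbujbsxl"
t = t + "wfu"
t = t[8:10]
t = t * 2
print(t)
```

sxsx

+ 'wfu' → 'yvefbujbsxlwfu'
slice [8:10] → 'sx'
repeat ×2 → 'sxsx'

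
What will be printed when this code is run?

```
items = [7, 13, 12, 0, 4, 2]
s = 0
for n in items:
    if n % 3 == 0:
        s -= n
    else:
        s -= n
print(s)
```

-38

n=7: not %3==0, s = 0-7 = -7
n=13: not %3==0, s = (-7)-13 = -20
n=12: %3==0, s = (-20)-12 = -32
n=0: %3==0, s = (-32)-0 = -32
n=4: not %3==0, s = (-32)-4 = -36
n=2: not %3==0, s = (-36)-2 = -38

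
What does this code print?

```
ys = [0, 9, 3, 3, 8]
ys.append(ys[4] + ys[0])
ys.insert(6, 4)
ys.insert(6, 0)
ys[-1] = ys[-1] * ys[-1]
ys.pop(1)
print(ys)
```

[0, 3, 3, 8, 8, 0, 16]

append ys[4]+ys[0] = 8+0 = 8 → [0, 9, 3, 3, 8, 8]
insert 4 at 6 → [0, 9, 3, 3, 8, 8, 4]
insert 0 at 6 → [0, 9, 3, 3, 8, 8, 0, 4]
ys[-1] = ys[-1]*ys[-1] = 4*4 = 16 → [0, 9, 3, 3, 8, 8, 0, 16]
pop(1) removes 9 → [0, 3, 3, 8, 8, 0, 16]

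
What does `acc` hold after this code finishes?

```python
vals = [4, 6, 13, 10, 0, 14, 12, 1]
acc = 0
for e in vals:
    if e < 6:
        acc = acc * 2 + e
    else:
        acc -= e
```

-151

e=4: <6, acc = 0*2+4 = 4
e=6: not <6, acc = 4-6 = -2
e=13: not <6, acc = (-2)-13 = -15
e=10: not <6, acc = (-15)-10 = -25
e=0: <6, acc = (-25)*2+0 = -50
e=14: not <6, acc = (-50)-14 = -64
e=12: not <6, acc = (-64)-12 = -76
e=1: <6, acc = (-76)*2+1 = -151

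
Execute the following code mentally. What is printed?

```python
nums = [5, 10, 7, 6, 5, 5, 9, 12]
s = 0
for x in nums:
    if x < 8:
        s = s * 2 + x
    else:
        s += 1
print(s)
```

193

x=5: <8, s = 0*2+5 = 5
x=10: not <8, s = 5+1 = 6
x=7: <8, s = 6*2+7 = 19
x=6: <8, s = 19*2+6 = 44
x=5: <8, s = 44*2+5 = 93
x=5: <8, s = 93*2+5 = 191
x=9: not <8, s = 191+1 = 192
x=12: not <8, s = 192+1 = 193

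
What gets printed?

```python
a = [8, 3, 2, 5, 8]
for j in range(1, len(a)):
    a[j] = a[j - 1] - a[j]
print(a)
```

j=1: a[1] = 8-3 = 5 → [8, 5, 2, 5, 8]
j=2: a[2] = 5-2 = 3 → [8, 5, 3, 5, 8]
j=3: a[3] = 3-5 = -2 → [8, 5, 3, -2, 8]
j=4: a[4] = (-2)-8 = -10 → [8, 5, 3, -2, -10]

[8, 5, 3, -2, -10]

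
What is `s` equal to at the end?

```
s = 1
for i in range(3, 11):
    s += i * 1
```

53

i=3: s = 1+3*1 = 4
i=4: s = 4+4*1 = 8
i=5: s = 8+5*1 = 13
i=6: s = 13+6*1 = 19
i=7: s = 19+7*1 = 26
i=8: s = 26+8*1 = 34
i=9: s = 34+9*1 = 43
i=10: s = 43+10*1 = 53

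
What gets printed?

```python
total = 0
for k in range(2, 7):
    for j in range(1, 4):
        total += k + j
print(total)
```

k=2,j=1: total = 0+3 = 3
k=2,j=2: total = 3+4 = 7
k=2,j=3: total = 7+5 = 12
k=3,j=1: total = 12+4 = 16
k=3,j=2: total = 16+5 = 21
k=3,j=3: total = 21+6 = 27
k=4,j=1: total = 27+5 = 32
k=4,j=2: total = 32+6 = 38
k=4,j=3: total = 38+7 = 45
k=5,j=1: total = 45+6 = 51
k=5,j=2: total = 51+7 = 58
k=5,j=3: total = 58+8 = 66
k=6,j=1: total = 66+7 = 73
k=6,j=2: total = 73+8 = 81
k=6,j=3: total = 81+9 = 90

90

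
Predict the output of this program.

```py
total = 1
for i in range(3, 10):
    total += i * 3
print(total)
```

i=3: total = 1+3*3 = 10
i=4: total = 10+4*3 = 22
i=5: total = 22+5*3 = 37
i=6: total = 37+6*3 = 55
i=7: total = 55+7*3 = 76
i=8: total = 76+8*3 = 100
i=9: total = 100+9*3 = 127

127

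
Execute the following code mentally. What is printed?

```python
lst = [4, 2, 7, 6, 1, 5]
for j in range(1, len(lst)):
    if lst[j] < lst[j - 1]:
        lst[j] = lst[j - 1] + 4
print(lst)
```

[4, 8, 12, 16, 20, 24]

j=1: 2<4, lst[1] = 4+4 = 8 → [4, 8, 7, 6, 1, 5]
j=2: 7<8, lst[2] = 8+4 = 12 → [4, 8, 12, 6, 1, 5]
j=3: 6<12, lst[3] = 12+4 = 16 → [4, 8, 12, 16, 1, 5]
j=4: 1<16, lst[4] = 16+4 = 20 → [4, 8, 12, 16, 20, 5]
j=5: 5<20, lst[5] = 20+4 = 24 → [4, 8, 12, 16, 20, 24]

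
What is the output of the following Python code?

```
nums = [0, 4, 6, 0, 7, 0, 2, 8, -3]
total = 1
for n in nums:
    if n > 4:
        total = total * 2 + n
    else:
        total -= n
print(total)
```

n=0: not >4, total = 1-0 = 1
n=4: not >4, total = 1-4 = -3
n=6: >4, total = (-3)*2+6 = 0
n=0: not >4, total = 0-0 = 0
n=7: >4, total = 0*2+7 = 7
n=0: not >4, total = 7-0 = 7
n=2: not >4, total = 7-2 = 5
n=8: >4, total = 5*2+8 = 18
n=-3: not >4, total = 18-(-3) = 21

21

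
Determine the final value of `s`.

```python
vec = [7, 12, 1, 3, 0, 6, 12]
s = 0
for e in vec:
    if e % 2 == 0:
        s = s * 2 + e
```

120

e=7: not even
e=12: even, s = 0*2+12 = 12
e=1: not even
e=3: not even
e=0: even, s = 12*2+0 = 24
e=6: even, s = 24*2+6 = 54
e=12: even, s = 54*2+12 = 120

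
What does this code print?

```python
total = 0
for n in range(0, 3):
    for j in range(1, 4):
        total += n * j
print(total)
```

n=0,j=1: total = 0+0 = 0
n=0,j=2: total = 0+0 = 0
n=0,j=3: total = 0+0 = 0
n=1,j=1: total = 0+1 = 1
n=1,j=2: total = 1+2 = 3
n=1,j=3: total = 3+3 = 6
n=2,j=1: total = 6+2 = 8
n=2,j=2: total = 8+4 = 12
n=2,j=3: total = 12+6 = 18

18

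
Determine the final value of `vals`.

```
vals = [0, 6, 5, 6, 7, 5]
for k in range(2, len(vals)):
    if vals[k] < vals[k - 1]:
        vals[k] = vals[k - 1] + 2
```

[0, 6, 8, 10, 12, 14]

k=2: 5<6, vals[2] = 6+2 = 8 → [0, 6, 8, 6, 7, 5]
k=3: 6<8, vals[3] = 8+2 = 10 → [0, 6, 8, 10, 7, 5]
k=4: 7<10, vals[4] = 10+2 = 12 → [0, 6, 8, 10, 12, 5]
k=5: 5<12, vals[5] = 12+2 = 14 → [0, 6, 8, 10, 12, 14]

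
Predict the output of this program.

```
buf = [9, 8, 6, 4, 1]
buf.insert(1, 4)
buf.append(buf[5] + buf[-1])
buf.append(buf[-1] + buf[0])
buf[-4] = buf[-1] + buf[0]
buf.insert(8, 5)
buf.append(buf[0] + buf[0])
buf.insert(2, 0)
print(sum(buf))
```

84

insert 4 at 1 → [9, 4, 8, 6, 4, 1]
append buf[5]+buf[-1] = 1+1 = 2 → [9, 4, 8, 6, 4, 1, 2]
append buf[-1]+buf[0] = 2+9 = 11 → [9, 4, 8, 6, 4, 1, 2, 11]
buf[-4] = buf[-1]+buf[0] = 11+9 = 20 → [9, 4, 8, 6, 20, 1, 2, 11]
insert 5 at 8 → [9, 4, 8, 6, 20, 1, 2, 11, 5]
append buf[0]+buf[0] = 9+9 = 18 → [9, 4, 8, 6, 20, 1, 2, 11, 5, 18]
insert 0 at 2 → [9, 4, 0, 8, 6, 20, 1, 2, 11, 5, 18]
sum = 84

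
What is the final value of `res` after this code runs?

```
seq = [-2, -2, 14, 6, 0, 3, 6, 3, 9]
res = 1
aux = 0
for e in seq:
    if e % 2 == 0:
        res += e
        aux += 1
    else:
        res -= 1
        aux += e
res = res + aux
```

e=-2: even, res = 1+(-2) = -1; aux=1
e=-2: even, res = (-1)+(-2) = -3; aux=2
e=14: even, res = (-3)+14 = 11; aux=3
e=6: even, res = 11+6 = 17; aux=4
e=0: even, res = 17+0 = 17; aux=5
e=3: not even, res = 17-1 = 16; aux=8
e=6: even, res = 16+6 = 22; aux=9
e=3: not even, res = 22-1 = 21; aux=12
e=9: not even, res = 21-1 = 20; aux=21
res+aux = 20+21 = 41

41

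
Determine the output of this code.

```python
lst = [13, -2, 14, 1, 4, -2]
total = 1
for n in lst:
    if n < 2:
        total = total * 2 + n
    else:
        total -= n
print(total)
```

n=13: not <2, total = 1-13 = -12
n=-2: <2, total = (-12)*2+(-2) = -26
n=14: not <2, total = (-26)-14 = -40
n=1: <2, total = (-40)*2+1 = -79
n=4: not <2, total = (-79)-4 = -83
n=-2: <2, total = (-83)*2+(-2) = -168

-168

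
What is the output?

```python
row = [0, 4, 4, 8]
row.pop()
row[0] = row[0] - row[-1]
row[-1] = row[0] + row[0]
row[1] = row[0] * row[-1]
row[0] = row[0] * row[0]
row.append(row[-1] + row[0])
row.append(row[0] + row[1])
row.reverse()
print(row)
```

pop() removes 8 → [0, 4, 4]
row[0] = row[0]-row[-1] = 0-4 = -4 → [-4, 4, 4]
row[-1] = row[0]+row[0] = (-4)+(-4) = -8 → [-4, 4, -8]
row[1] = row[0]*row[-1] = (-4)*(-8) = 32 → [-4, 32, -8]
row[0] = row[0]*row[0] = (-4)*(-4) = 16 → [16, 32, -8]
append row[-1]+row[0] = (-8)+16 = 8 → [16, 32, -8, 8]
append row[0]+row[1] = 16+32 = 48 → [16, 32, -8, 8, 48]
reverse → [48, 8, -8, 32, 16]

[48, 8, -8, 32, 16]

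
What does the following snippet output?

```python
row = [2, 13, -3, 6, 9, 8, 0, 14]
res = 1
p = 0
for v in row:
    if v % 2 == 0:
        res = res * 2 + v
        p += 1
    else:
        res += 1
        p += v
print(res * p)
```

v=2: even, res = 1*2+2 = 4; p=1
v=13: not even, res = 4+1 = 5; p=14
v=-3: not even, res = 5+1 = 6; p=11
v=6: even, res = 6*2+6 = 18; p=12
v=9: not even, res = 18+1 = 19; p=21
v=8: even, res = 19*2+8 = 46; p=22
v=0: even, res = 46*2+0 = 92; p=23
v=14: even, res = 92*2+14 = 198; p=24
res*p = 198*24 = 4752

4752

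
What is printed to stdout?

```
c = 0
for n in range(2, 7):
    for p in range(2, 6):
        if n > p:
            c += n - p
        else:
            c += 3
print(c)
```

n=2,p=2: not 2>2, c = 0+3 = 3
n=2,p=3: not 2>3, c = 3+3 = 6
n=2,p=4: not 2>4, c = 6+3 = 9
n=2,p=5: not 2>5, c = 9+3 = 12
n=3,p=2: 3>2, c = 12+1 = 13
n=3,p=3: not 3>3, c = 13+3 = 16
n=3,p=4: not 3>4, c = 16+3 = 19
n=3,p=5: not 3>5, c = 19+3 = 22
n=4,p=2: 4>2, c = 22+2 = 24
n=4,p=3: 4>3, c = 24+1 = 25
n=4,p=4: not 4>4, c = 25+3 = 28
n=4,p=5: not 4>5, c = 28+3 = 31
n=5,p=2: 5>2, c = 31+3 = 34
n=5,p=3: 5>3, c = 34+2 = 36
n=5,p=4: 5>4, c = 36+1 = 37
n=5,p=5: not 5>5, c = 37+3 = 40
n=6,p=2: 6>2, c = 40+4 = 44
n=6,p=3: 6>3, c = 44+3 = 47
n=6,p=4: 6>4, c = 47+2 = 49
n=6,p=5: 6>5, c = 49+1 = 50

50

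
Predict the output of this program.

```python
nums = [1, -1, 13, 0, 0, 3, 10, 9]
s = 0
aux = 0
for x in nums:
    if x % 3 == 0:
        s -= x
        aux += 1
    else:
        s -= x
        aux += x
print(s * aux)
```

x=1: not %3==0, s = 0-1 = -1; aux=1
x=-1: not %3==0, s = (-1)-(-1) = 0; aux=0
x=13: not %3==0, s = 0-13 = -13; aux=13
x=0: %3==0, s = (-13)-0 = -13; aux=14
x=0: %3==0, s = (-13)-0 = -13; aux=15
x=3: %3==0, s = (-13)-3 = -16; aux=16
x=10: not %3==0, s = (-16)-10 = -26; aux=26
x=9: %3==0, s = (-26)-9 = -35; aux=27
s*aux = (-35)*27 = -945

-945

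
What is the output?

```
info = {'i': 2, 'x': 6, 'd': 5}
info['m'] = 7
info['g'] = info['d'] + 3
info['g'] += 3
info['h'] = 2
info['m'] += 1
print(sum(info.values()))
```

34

info['m'] = 7 → {'i': 2, 'x': 6, 'd': 5, 'm': 7}
info['g'] = info['d']+3 = 8 → {'i': 2, 'x': 6, 'd': 5, 'm': 7, 'g': 8}
info['g'] = 8+3 = 11 → {'i': 2, 'x': 6, 'd': 5, 'm': 7, 'g': 11}
info['h'] = 2 → {'i': 2, 'x': 6, 'd': 5, 'm': 7, 'g': 11, 'h': 2}
info['m'] = 7+1 = 8 → {'i': 2, 'x': 6, 'd': 5, 'm': 8, 'g': 11, 'h': 2}
sum of values = 34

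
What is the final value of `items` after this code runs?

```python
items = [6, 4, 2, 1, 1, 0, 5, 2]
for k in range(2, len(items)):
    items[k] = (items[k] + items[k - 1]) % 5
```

[6, 4, 1, 2, 3, 3, 3, 0]

k=2: items[2] = (2+4)%5 = 1 → [6, 4, 1, 1, 1, 0, 5, 2]
k=3: items[3] = (1+1)%5 = 2 → [6, 4, 1, 2, 1, 0, 5, 2]
k=4: items[4] = (1+2)%5 = 3 → [6, 4, 1, 2, 3, 0, 5, 2]
k=5: items[5] = (0+3)%5 = 3 → [6, 4, 1, 2, 3, 3, 5, 2]
k=6: items[6] = (5+3)%5 = 3 → [6, 4, 1, 2, 3, 3, 3, 2]
k=7: items[7] = (2+3)%5 = 0 → [6, 4, 1, 2, 3, 3, 3, 0]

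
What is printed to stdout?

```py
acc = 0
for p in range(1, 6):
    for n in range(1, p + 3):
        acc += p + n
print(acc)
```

p=1,n=1: acc = 0+2 = 2
p=1,n=2: acc = 2+3 = 5
p=1,n=3: acc = 5+4 = 9
p=2,n=1: acc = 9+3 = 12
p=2,n=2: acc = 12+4 = 16
p=2,n=3: acc = 16+5 = 21
p=2,n=4: acc = 21+6 = 27
p=3,n=1: acc = 27+4 = 31
p=3,n=2: acc = 31+5 = 36
p=3,n=3: acc = 36+6 = 42
p=3,n=4: acc = 42+7 = 49
p=3,n=5: acc = 49+8 = 57
p=4,n=1: acc = 57+5 = 62
p=4,n=2: acc = 62+6 = 68
p=4,n=3: acc = 68+7 = 75
p=4,n=4: acc = 75+8 = 83
p=4,n=5: acc = 83+9 = 92
p=4,n=6: acc = 92+10 = 102
p=5,n=1: acc = 102+6 = 108
p=5,n=2: acc = 108+7 = 115
p=5,n=3: acc = 115+8 = 123
p=5,n=4: acc = 123+9 = 132
p=5,n=5: acc = 132+10 = 142
p=5,n=6: acc = 142+11 = 153
p=5,n=7: acc = 153+12 = 165

165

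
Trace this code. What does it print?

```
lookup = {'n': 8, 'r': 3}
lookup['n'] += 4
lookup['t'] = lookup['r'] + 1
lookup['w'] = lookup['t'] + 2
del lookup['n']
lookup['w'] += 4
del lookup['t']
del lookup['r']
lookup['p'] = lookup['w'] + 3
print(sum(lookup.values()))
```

lookup['n'] = 8+4 = 12 → {'n': 12, 'r': 3}
lookup['t'] = lookup['r']+1 = 4 → {'n': 12, 'r': 3, 't': 4}
lookup['w'] = lookup['t']+2 = 6 → {'n': 12, 'r': 3, 't': 4, 'w': 6}
del 'n' → {'r': 3, 't': 4, 'w': 6}
lookup['w'] = 6+4 = 10 → {'r': 3, 't': 4, 'w': 10}
del 't' → {'r': 3, 'w': 10}
del 'r' → {'w': 10}
lookup['p'] = lookup['w']+3 = 13 → {'w': 10, 'p': 13}
sum of values = 23

23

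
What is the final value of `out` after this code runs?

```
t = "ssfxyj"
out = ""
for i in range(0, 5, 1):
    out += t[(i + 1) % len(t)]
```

i=0: add t[1]='s' → 's'
i=1: add t[2]='f' → 'sf'
i=2: add t[3]='x' → 'sfx'
i=3: add t[4]='y' → 'sfxy'
i=4: add t[5]='j' → 'sfxyj'

'sfxyj'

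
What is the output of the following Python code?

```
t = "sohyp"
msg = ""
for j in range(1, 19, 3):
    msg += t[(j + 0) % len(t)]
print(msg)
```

j=1: add t[1]='o' → 'o'
j=4: add t[4]='p' → 'op'
j=7: add t[2]='h' → 'oph'
j=10: add t[0]='s' → 'ophs'
j=13: add t[3]='y' → 'ophsy'
j=16: add t[1]='o' → 'ophsyo'

ophsyo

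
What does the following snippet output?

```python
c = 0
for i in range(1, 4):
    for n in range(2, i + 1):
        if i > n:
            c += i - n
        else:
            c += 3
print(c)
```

i=2,n=2: not 2>2, c = 0+3 = 3
i=3,n=2: 3>2, c = 3+1 = 4
i=3,n=3: not 3>3, c = 4+3 = 7

7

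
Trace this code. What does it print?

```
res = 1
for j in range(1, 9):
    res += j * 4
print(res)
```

145

j=1: res = 1+1*4 = 5
j=2: res = 5+2*4 = 13
j=3: res = 13+3*4 = 25
j=4: res = 25+4*4 = 41
j=5: res = 41+5*4 = 61
j=6: res = 61+6*4 = 85
j=7: res = 85+7*4 = 113
j=8: res = 113+8*4 = 145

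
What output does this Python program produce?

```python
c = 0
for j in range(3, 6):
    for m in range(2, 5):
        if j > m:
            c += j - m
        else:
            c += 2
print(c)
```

16

j=3,m=2: 3>2, c = 0+1 = 1
j=3,m=3: not 3>3, c = 1+2 = 3
j=3,m=4: not 3>4, c = 3+2 = 5
j=4,m=2: 4>2, c = 5+2 = 7
j=4,m=3: 4>3, c = 7+1 = 8
j=4,m=4: not 4>4, c = 8+2 = 10
j=5,m=2: 5>2, c = 10+3 = 13
j=5,m=3: 5>3, c = 13+2 = 15
j=5,m=4: 5>4, c = 15+1 = 16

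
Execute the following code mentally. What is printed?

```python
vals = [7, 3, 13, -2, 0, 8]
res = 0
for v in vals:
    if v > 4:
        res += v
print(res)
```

v=7: >4, res = 0+7 = 7
v=3: not >4
v=13: >4, res = 7+13 = 20
v=-2: not >4
v=0: not >4
v=8: >4, res = 20+8 = 28

28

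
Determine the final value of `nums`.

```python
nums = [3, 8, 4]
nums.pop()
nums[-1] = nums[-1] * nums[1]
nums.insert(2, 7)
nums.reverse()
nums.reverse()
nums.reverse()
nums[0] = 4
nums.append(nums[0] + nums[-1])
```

pop() removes 4 → [3, 8]
nums[-1] = nums[-1]*nums[1] = 8*8 = 64 → [3, 64]
insert 7 at 2 → [3, 64, 7]
reverse → [7, 64, 3]
reverse → [3, 64, 7]
reverse → [7, 64, 3]
nums[0] = 4 → [4, 64, 3]
append nums[0]+nums[-1] = 4+3 = 7 → [4, 64, 3, 7]

[4, 64, 3, 7]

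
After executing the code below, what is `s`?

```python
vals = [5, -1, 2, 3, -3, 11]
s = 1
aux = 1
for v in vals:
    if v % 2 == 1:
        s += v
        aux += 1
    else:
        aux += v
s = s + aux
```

24

v=5: odd, s = 1+5 = 6; aux=2
v=-1: odd, s = 6+(-1) = 5; aux=3
v=2: not odd; aux=5
v=3: odd, s = 5+3 = 8; aux=6
v=-3: odd, s = 8+(-3) = 5; aux=7
v=11: odd, s = 5+11 = 16; aux=8
s+aux = 16+8 = 24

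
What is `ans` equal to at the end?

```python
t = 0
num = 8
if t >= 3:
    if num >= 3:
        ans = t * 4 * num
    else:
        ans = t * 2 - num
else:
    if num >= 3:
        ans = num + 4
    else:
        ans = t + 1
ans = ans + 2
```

t=0, num=8
t >= 3 is False; num >= 3 is True
→ ans = num + 4 = 12
ans = 12+2 = 14

14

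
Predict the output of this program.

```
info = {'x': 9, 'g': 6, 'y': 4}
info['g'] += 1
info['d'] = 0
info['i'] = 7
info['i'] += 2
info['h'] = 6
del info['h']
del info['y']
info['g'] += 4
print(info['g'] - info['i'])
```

2

info['g'] = 6+1 = 7 → {'x': 9, 'g': 7, 'y': 4}
info['d'] = 0 → {'x': 9, 'g': 7, 'y': 4, 'd': 0}
info['i'] = 7 → {'x': 9, 'g': 7, 'y': 4, 'd': 0, 'i': 7}
info['i'] = 7+2 = 9 → {'x': 9, 'g': 7, 'y': 4, 'd': 0, 'i': 9}
info['h'] = 6 → {'x': 9, 'g': 7, 'y': 4, 'd': 0, 'i': 9, 'h': 6}
del 'h' → {'x': 9, 'g': 7, 'y': 4, 'd': 0, 'i': 9}
del 'y' → {'x': 9, 'g': 7, 'd': 0, 'i': 9}
info['g'] = 7+4 = 11 → {'x': 9, 'g': 11, 'd': 0, 'i': 9}
info['g']-info['i'] = 11-9 = 2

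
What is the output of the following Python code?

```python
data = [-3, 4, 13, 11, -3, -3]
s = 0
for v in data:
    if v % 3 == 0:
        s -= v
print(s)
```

9

v=-3: %3==0, s = 0-(-3) = 3
v=4: not %3==0
v=13: not %3==0
v=11: not %3==0
v=-3: %3==0, s = 3-(-3) = 6
v=-3: %3==0, s = 6-(-3) = 9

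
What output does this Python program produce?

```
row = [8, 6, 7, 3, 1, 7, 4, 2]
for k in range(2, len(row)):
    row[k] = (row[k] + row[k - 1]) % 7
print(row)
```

[8, 6, 6, 2, 3, 3, 0, 2]

k=2: row[2] = (7+6)%7 = 6 → [8, 6, 6, 3, 1, 7, 4, 2]
k=3: row[3] = (3+6)%7 = 2 → [8, 6, 6, 2, 1, 7, 4, 2]
k=4: row[4] = (1+2)%7 = 3 → [8, 6, 6, 2, 3, 7, 4, 2]
k=5: row[5] = (7+3)%7 = 3 → [8, 6, 6, 2, 3, 3, 4, 2]
k=6: row[6] = (4+3)%7 = 0 → [8, 6, 6, 2, 3, 3, 0, 2]
k=7: row[7] = (2+0)%7 = 2 → [8, 6, 6, 2, 3, 3, 0, 2]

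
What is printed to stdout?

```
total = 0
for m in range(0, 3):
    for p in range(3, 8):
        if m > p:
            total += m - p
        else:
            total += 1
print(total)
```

15

m=0,p=3: not 0>3, total = 0+1 = 1
m=0,p=4: not 0>4, total = 1+1 = 2
m=0,p=5: not 0>5, total = 2+1 = 3
m=0,p=6: not 0>6, total = 3+1 = 4
m=0,p=7: not 0>7, total = 4+1 = 5
m=1,p=3: not 1>3, total = 5+1 = 6
m=1,p=4: not 1>4, total = 6+1 = 7
m=1,p=5: not 1>5, total = 7+1 = 8
m=1,p=6: not 1>6, total = 8+1 = 9
m=1,p=7: not 1>7, total = 9+1 = 10
m=2,p=3: not 2>3, total = 10+1 = 11
m=2,p=4: not 2>4, total = 11+1 = 12
m=2,p=5: not 2>5, total = 12+1 = 13
m=2,p=6: not 2>6, total = 13+1 = 14
m=2,p=7: not 2>7, total = 14+1 = 15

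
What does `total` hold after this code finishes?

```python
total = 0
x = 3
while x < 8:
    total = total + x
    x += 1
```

x=3: total = 0+3 = 3
x=4: total = 3+4 = 7
x=5: total = 7+5 = 12
x=6: total = 12+6 = 18
x=7: total = 18+7 = 25

25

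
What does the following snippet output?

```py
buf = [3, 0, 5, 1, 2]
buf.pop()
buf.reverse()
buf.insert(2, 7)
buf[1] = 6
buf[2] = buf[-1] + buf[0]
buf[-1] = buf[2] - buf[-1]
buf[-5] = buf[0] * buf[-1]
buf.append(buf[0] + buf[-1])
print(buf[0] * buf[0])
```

pop() removes 2 → [3, 0, 5, 1]
reverse → [1, 5, 0, 3]
insert 7 at 2 → [1, 5, 7, 0, 3]
buf[1] = 6 → [1, 6, 7, 0, 3]
buf[2] = buf[-1]+buf[0] = 3+1 = 4 → [1, 6, 4, 0, 3]
buf[-1] = buf[2]-buf[-1] = 4-3 = 1 → [1, 6, 4, 0, 1]
buf[-5] = buf[0]*buf[-1] = 1*1 = 1 → [1, 6, 4, 0, 1]
append buf[0]+buf[-1] = 1+1 = 2 → [1, 6, 4, 0, 1, 2]
buf[0]*buf[0] = 1*1 = 1

1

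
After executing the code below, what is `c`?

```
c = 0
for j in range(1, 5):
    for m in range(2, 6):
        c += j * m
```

140

j=1,m=2: c = 0+2 = 2
j=1,m=3: c = 2+3 = 5
j=1,m=4: c = 5+4 = 9
j=1,m=5: c = 9+5 = 14
j=2,m=2: c = 14+4 = 18
j=2,m=3: c = 18+6 = 24
j=2,m=4: c = 24+8 = 32
j=2,m=5: c = 32+10 = 42
j=3,m=2: c = 42+6 = 48
j=3,m=3: c = 48+9 = 57
j=3,m=4: c = 57+12 = 69
j=3,m=5: c = 69+15 = 84
j=4,m=2: c = 84+8 = 92
j=4,m=3: c = 92+12 = 104
j=4,m=4: c = 104+16 = 120
j=4,m=5: c = 120+20 = 140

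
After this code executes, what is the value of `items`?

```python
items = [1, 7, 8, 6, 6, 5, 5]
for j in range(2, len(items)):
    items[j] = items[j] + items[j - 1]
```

[1, 7, 15, 21, 27, 32, 37]

j=2: items[2] = 8+7 = 15 → [1, 7, 15, 6, 6, 5, 5]
j=3: items[3] = 6+15 = 21 → [1, 7, 15, 21, 6, 5, 5]
j=4: items[4] = 6+21 = 27 → [1, 7, 15, 21, 27, 5, 5]
j=5: items[5] = 5+27 = 32 → [1, 7, 15, 21, 27, 32, 5]
j=6: items[6] = 5+32 = 37 → [1, 7, 15, 21, 27, 32, 37]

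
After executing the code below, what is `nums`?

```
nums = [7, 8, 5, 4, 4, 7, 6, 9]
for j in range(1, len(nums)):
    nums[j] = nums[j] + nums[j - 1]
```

[7, 15, 20, 24, 28, 35, 41, 50]

j=1: nums[1] = 8+7 = 15 → [7, 15, 5, 4, 4, 7, 6, 9]
j=2: nums[2] = 5+15 = 20 → [7, 15, 20, 4, 4, 7, 6, 9]
j=3: nums[3] = 4+20 = 24 → [7, 15, 20, 24, 4, 7, 6, 9]
j=4: nums[4] = 4+24 = 28 → [7, 15, 20, 24, 28, 7, 6, 9]
j=5: nums[5] = 7+28 = 35 → [7, 15, 20, 24, 28, 35, 6, 9]
j=6: nums[6] = 6+35 = 41 → [7, 15, 20, 24, 28, 35, 41, 9]
j=7: nums[7] = 9+41 = 50 → [7, 15, 20, 24, 28, 35, 41, 50]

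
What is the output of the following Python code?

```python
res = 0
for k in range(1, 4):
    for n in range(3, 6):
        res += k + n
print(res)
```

k=1,n=3: res = 0+4 = 4
k=1,n=4: res = 4+5 = 9
k=1,n=5: res = 9+6 = 15
k=2,n=3: res = 15+5 = 20
k=2,n=4: res = 20+6 = 26
k=2,n=5: res = 26+7 = 33
k=3,n=3: res = 33+6 = 39
k=3,n=4: res = 39+7 = 46
k=3,n=5: res = 46+8 = 54

54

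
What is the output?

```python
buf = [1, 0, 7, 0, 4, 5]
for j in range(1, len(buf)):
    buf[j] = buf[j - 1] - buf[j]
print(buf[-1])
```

-15

j=1: buf[1] = 1-0 = 1 → [1, 1, 7, 0, 4, 5]
j=2: buf[2] = 1-7 = -6 → [1, 1, -6, 0, 4, 5]
j=3: buf[3] = (-6)-0 = -6 → [1, 1, -6, -6, 4, 5]
j=4: buf[4] = (-6)-4 = -10 → [1, 1, -6, -6, -10, 5]
j=5: buf[5] = (-10)-5 = -15 → [1, 1, -6, -6, -10, -15]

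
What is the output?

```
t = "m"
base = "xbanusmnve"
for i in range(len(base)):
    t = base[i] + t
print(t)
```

i=0: prepend 'x' → 'xm'
i=1: prepend 'b' → 'bxm'
i=2: prepend 'a' → 'abxm'
i=3: prepend 'n' → 'nabxm'
i=4: prepend 'u' → 'unabxm'
i=5: prepend 's' → 'sunabxm'
i=6: prepend 'm' → 'msunabxm'
i=7: prepend 'n' → 'nmsunabxm'
i=8: prepend 'v' → 'vnmsunabxm'
i=9: prepend 'e' → 'evnmsunabxm'

evnmsunabxm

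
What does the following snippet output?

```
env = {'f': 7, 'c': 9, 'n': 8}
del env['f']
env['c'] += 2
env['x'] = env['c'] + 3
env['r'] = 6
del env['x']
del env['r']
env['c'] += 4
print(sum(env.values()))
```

del 'f' → {'c': 9, 'n': 8}
env['c'] = 9+2 = 11 → {'c': 11, 'n': 8}
env['x'] = env['c']+3 = 14 → {'c': 11, 'n': 8, 'x': 14}
env['r'] = 6 → {'c': 11, 'n': 8, 'x': 14, 'r': 6}
del 'x' → {'c': 11, 'n': 8, 'r': 6}
del 'r' → {'c': 11, 'n': 8}
env['c'] = 11+4 = 15 → {'c': 15, 'n': 8}
sum of values = 23

23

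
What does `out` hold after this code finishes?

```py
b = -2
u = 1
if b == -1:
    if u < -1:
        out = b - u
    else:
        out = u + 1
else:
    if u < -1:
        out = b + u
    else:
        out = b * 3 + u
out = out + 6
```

b=-2, u=1
b == -1 is False; u < -1 is False
→ out = b * 3 + u = -5
out = (-5)+6 = 1

1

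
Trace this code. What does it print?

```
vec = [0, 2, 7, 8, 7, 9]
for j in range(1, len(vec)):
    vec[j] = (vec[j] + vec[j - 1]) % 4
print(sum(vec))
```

j=1: vec[1] = (2+0)%4 = 2 → [0, 2, 7, 8, 7, 9]
j=2: vec[2] = (7+2)%4 = 1 → [0, 2, 1, 8, 7, 9]
j=3: vec[3] = (8+1)%4 = 1 → [0, 2, 1, 1, 7, 9]
j=4: vec[4] = (7+1)%4 = 0 → [0, 2, 1, 1, 0, 9]
j=5: vec[5] = (9+0)%4 = 1 → [0, 2, 1, 1, 0, 1]
sum = 5

5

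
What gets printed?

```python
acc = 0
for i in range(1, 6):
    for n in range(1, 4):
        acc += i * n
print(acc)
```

90

i=1,n=1: acc = 0+1 = 1
i=1,n=2: acc = 1+2 = 3
i=1,n=3: acc = 3+3 = 6
i=2,n=1: acc = 6+2 = 8
i=2,n=2: acc = 8+4 = 12
i=2,n=3: acc = 12+6 = 18
i=3,n=1: acc = 18+3 = 21
i=3,n=2: acc = 21+6 = 27
i=3,n=3: acc = 27+9 = 36
i=4,n=1: acc = 36+4 = 40
i=4,n=2: acc = 40+8 = 48
i=4,n=3: acc = 48+12 = 60
i=5,n=1: acc = 60+5 = 65
i=5,n=2: acc = 65+10 = 75
i=5,n=3: acc = 75+15 = 90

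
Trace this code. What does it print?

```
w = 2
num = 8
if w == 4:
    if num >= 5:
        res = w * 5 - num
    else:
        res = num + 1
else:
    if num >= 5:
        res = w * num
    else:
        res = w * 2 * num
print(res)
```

w=2, num=8
w == 4 is False; num >= 5 is True
→ res = w * num = 16

16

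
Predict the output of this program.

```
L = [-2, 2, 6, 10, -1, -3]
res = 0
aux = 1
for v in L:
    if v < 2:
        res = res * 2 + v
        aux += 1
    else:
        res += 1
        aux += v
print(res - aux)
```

-23

v=-2: <2, res = 0*2+(-2) = -2; aux=2
v=2: not <2, res = (-2)+1 = -1; aux=4
v=6: not <2, res = (-1)+1 = 0; aux=10
v=10: not <2, res = 0+1 = 1; aux=20
v=-1: <2, res = 1*2+(-1) = 1; aux=21
v=-3: <2, res = 1*2+(-3) = -1; aux=22
res-aux = (-1)-22 = -23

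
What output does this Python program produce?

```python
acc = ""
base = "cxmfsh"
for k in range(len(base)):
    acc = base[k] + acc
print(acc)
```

hsfmxc

k=0: prepend 'c' → 'c'
k=1: prepend 'x' → 'xc'
k=2: prepend 'm' → 'mxc'
k=3: prepend 'f' → 'fmxc'
k=4: prepend 's' → 'sfmxc'
k=5: prepend 'h' → 'hsfmxc'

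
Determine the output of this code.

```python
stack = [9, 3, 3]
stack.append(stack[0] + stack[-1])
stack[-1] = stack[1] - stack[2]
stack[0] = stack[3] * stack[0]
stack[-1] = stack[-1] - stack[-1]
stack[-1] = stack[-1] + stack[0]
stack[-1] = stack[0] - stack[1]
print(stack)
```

append stack[0]+stack[-1] = 9+3 = 12 → [9, 3, 3, 12]
stack[-1] = stack[1]-stack[2] = 3-3 = 0 → [9, 3, 3, 0]
stack[0] = stack[3]*stack[0] = 0*9 = 0 → [0, 3, 3, 0]
stack[-1] = stack[-1]-stack[-1] = 0-0 = 0 → [0, 3, 3, 0]
stack[-1] = stack[-1]+stack[0] = 0+0 = 0 → [0, 3, 3, 0]
stack[-1] = stack[0]-stack[1] = 0-3 = -3 → [0, 3, 3, -3]

[0, 3, 3, -3]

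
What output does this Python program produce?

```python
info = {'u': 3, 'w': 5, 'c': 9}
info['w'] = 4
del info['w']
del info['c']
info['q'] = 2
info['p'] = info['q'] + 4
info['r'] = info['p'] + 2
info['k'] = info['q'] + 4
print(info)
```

info['w'] = 4 → {'u': 3, 'w': 4, 'c': 9}
del 'w' → {'u': 3, 'c': 9}
del 'c' → {'u': 3}
info['q'] = 2 → {'u': 3, 'q': 2}
info['p'] = info['q']+4 = 6 → {'u': 3, 'q': 2, 'p': 6}
info['r'] = info['p']+2 = 8 → {'u': 3, 'q': 2, 'p': 6, 'r': 8}
info['k'] = info['q']+4 = 6 → {'u': 3, 'q': 2, 'p': 6, 'r': 8, 'k': 6}

{'u': 3, 'q': 2, 'p': 6, 'r': 8, 'k': 6}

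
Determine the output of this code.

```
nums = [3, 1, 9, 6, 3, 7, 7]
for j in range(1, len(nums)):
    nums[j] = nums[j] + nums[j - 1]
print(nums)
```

[3, 4, 13, 19, 22, 29, 36]

j=1: nums[1] = 1+3 = 4 → [3, 4, 9, 6, 3, 7, 7]
j=2: nums[2] = 9+4 = 13 → [3, 4, 13, 6, 3, 7, 7]
j=3: nums[3] = 6+13 = 19 → [3, 4, 13, 19, 3, 7, 7]
j=4: nums[4] = 3+19 = 22 → [3, 4, 13, 19, 22, 7, 7]
j=5: nums[5] = 7+22 = 29 → [3, 4, 13, 19, 22, 29, 7]
j=6: nums[6] = 7+29 = 36 → [3, 4, 13, 19, 22, 29, 36]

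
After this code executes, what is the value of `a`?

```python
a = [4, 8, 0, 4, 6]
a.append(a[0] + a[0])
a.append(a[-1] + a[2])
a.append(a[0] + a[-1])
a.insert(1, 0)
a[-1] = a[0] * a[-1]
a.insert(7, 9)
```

append a[0]+a[0] = 4+4 = 8 → [4, 8, 0, 4, 6, 8]
append a[-1]+a[2] = 8+0 = 8 → [4, 8, 0, 4, 6, 8, 8]
append a[0]+a[-1] = 4+8 = 12 → [4, 8, 0, 4, 6, 8, 8, 12]
insert 0 at 1 → [4, 0, 8, 0, 4, 6, 8, 8, 12]
a[-1] = a[0]*a[-1] = 4*12 = 48 → [4, 0, 8, 0, 4, 6, 8, 8, 48]
insert 9 at 7 → [4, 0, 8, 0, 4, 6, 8, 9, 8, 48]

[4, 0, 8, 0, 4, 6, 8, 9, 8, 48]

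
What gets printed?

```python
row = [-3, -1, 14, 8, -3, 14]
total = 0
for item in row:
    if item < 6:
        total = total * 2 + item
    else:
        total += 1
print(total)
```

item=-3: <6, total = 0*2+(-3) = -3
item=-1: <6, total = (-3)*2+(-1) = -7
item=14: not <6, total = (-7)+1 = -6
item=8: not <6, total = (-6)+1 = -5
item=-3: <6, total = (-5)*2+(-3) = -13
item=14: not <6, total = (-13)+1 = -12

-12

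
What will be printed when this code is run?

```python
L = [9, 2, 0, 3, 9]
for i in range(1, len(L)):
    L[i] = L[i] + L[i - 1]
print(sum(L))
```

i=1: L[1] = 2+9 = 11 → [9, 11, 0, 3, 9]
i=2: L[2] = 0+11 = 11 → [9, 11, 11, 3, 9]
i=3: L[3] = 3+11 = 14 → [9, 11, 11, 14, 9]
i=4: L[4] = 9+14 = 23 → [9, 11, 11, 14, 23]
sum = 68

68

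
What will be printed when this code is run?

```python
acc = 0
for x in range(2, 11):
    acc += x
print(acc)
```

54

x=2: acc = 0+2 = 2
x=3: acc = 2+3 = 5
x=4: acc = 5+4 = 9
x=5: acc = 9+5 = 14
x=6: acc = 14+6 = 20
x=7: acc = 20+7 = 27
x=8: acc = 27+8 = 35
x=9: acc = 35+9 = 44
x=10: acc = 44+10 = 54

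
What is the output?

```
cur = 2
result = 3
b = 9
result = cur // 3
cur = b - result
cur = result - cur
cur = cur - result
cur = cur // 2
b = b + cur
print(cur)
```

-5

result = 2//3 = 0
cur = 9-0 = 9
cur = 0-9 = -9
cur = (-9)-0 = -9
cur = (-9)//2 = -5
b = 9+(-5) = 4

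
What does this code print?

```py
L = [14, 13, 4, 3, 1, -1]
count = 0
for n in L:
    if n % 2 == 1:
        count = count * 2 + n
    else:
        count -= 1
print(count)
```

n=14: not odd, count = 0-1 = -1
n=13: odd, count = (-1)*2+13 = 11
n=4: not odd, count = 11-1 = 10
n=3: odd, count = 10*2+3 = 23
n=1: odd, count = 23*2+1 = 47
n=-1: odd, count = 47*2+(-1) = 93

93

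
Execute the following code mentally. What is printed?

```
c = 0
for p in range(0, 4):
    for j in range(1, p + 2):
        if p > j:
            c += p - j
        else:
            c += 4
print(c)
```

p=0,j=1: not 0>1, c = 0+4 = 4
p=1,j=1: not 1>1, c = 4+4 = 8
p=1,j=2: not 1>2, c = 8+4 = 12
p=2,j=1: 2>1, c = 12+1 = 13
p=2,j=2: not 2>2, c = 13+4 = 17
p=2,j=3: not 2>3, c = 17+4 = 21
p=3,j=1: 3>1, c = 21+2 = 23
p=3,j=2: 3>2, c = 23+1 = 24
p=3,j=3: not 3>3, c = 24+4 = 28
p=3,j=4: not 3>4, c = 28+4 = 32

32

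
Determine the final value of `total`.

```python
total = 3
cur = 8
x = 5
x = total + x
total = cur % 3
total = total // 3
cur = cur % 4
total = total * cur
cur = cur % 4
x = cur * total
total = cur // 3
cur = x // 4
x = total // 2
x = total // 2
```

0

x = 3+5 = 8
total = 8%3 = 2
total = 2//3 = 0
cur = 8%4 = 0
total = 0*0 = 0
cur = 0%4 = 0
x = 0*0 = 0
total = 0//3 = 0
cur = 0//4 = 0
x = 0//2 = 0
x = 0//2 = 0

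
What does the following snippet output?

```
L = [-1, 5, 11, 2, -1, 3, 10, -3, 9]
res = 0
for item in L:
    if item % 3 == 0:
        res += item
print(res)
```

item=-1: not %3==0
item=5: not %3==0
item=11: not %3==0
item=2: not %3==0
item=-1: not %3==0
item=3: %3==0, res = 0+3 = 3
item=10: not %3==0
item=-3: %3==0, res = 3+(-3) = 0
item=9: %3==0, res = 0+9 = 9

9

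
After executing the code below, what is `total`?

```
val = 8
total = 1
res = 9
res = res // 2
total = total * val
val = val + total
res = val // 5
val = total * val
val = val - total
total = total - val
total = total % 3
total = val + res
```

123

res = 9//2 = 4
total = 1*8 = 8
val = 8+8 = 16
res = 16//5 = 3
val = 8*16 = 128
val = 128-8 = 120
total = 8-120 = -112
total = (-112)%3 = 2
total = 120+3 = 123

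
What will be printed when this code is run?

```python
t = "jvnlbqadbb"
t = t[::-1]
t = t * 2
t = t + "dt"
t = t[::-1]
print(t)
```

tdjvnlbqadbbjvnlbqadbb

reverse → 'bbdaqblnvj'
repeat ×2 → 'bbdaqblnvjbbdaqblnvj'
+ 'dt' → 'bbdaqblnvjbbdaqblnvjdt'
reverse → 'tdjvnlbqadbbjvnlbqadbb'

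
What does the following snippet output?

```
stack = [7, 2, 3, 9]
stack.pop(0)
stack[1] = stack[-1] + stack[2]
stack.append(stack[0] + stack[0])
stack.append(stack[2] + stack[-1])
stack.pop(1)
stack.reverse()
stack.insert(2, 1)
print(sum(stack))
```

29

pop(0) removes 7 → [2, 3, 9]
stack[1] = stack[-1]+stack[2] = 9+9 = 18 → [2, 18, 9]
append stack[0]+stack[0] = 2+2 = 4 → [2, 18, 9, 4]
append stack[2]+stack[-1] = 9+4 = 13 → [2, 18, 9, 4, 13]
pop(1) removes 18 → [2, 9, 4, 13]
reverse → [13, 4, 9, 2]
insert 1 at 2 → [13, 4, 1, 9, 2]
sum = 29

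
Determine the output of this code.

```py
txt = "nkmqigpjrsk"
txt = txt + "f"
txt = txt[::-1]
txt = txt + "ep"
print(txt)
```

+ 'f' → 'nkmqigpjrskf'
reverse → 'fksrjpgiqmkn'
+ 'ep' → 'fksrjpgiqmknep'

fksrjpgiqmknep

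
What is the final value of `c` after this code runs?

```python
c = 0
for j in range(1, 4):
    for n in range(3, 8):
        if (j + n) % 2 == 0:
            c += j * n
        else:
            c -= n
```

45

j=1,n=3: even sum, c = 0+3 = 3
j=1,n=4: odd sum, c = 3-4 = -1
j=1,n=5: even sum, c = (-1)+5 = 4
j=1,n=6: odd sum, c = 4-6 = -2
j=1,n=7: even sum, c = (-2)+7 = 5
j=2,n=3: odd sum, c = 5-3 = 2
j=2,n=4: even sum, c = 2+8 = 10
j=2,n=5: odd sum, c = 10-5 = 5
j=2,n=6: even sum, c = 5+12 = 17
j=2,n=7: odd sum, c = 17-7 = 10
j=3,n=3: even sum, c = 10+9 = 19
j=3,n=4: odd sum, c = 19-4 = 15
j=3,n=5: even sum, c = 15+15 = 30
j=3,n=6: odd sum, c = 30-6 = 24
j=3,n=7: even sum, c = 24+21 = 45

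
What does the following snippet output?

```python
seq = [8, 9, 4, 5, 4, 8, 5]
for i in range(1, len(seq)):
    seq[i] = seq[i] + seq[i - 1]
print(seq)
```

[8, 17, 21, 26, 30, 38, 43]

i=1: seq[1] = 9+8 = 17 → [8, 17, 4, 5, 4, 8, 5]
i=2: seq[2] = 4+17 = 21 → [8, 17, 21, 5, 4, 8, 5]
i=3: seq[3] = 5+21 = 26 → [8, 17, 21, 26, 4, 8, 5]
i=4: seq[4] = 4+26 = 30 → [8, 17, 21, 26, 30, 8, 5]
i=5: seq[5] = 8+30 = 38 → [8, 17, 21, 26, 30, 38, 5]
i=6: seq[6] = 5+38 = 43 → [8, 17, 21, 26, 30, 38, 43]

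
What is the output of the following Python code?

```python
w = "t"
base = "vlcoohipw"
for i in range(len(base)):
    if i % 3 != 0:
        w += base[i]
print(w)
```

tlcohpw

i=0: skip
i=1: add 'l' → 'tl'
i=2: add 'c' → 'tlc'
i=3: skip
i=4: add 'o' → 'tlco'
i=5: add 'h' → 'tlcoh'
i=6: skip
i=7: add 'p' → 'tlcohp'
i=8: add 'w' → 'tlcohpw'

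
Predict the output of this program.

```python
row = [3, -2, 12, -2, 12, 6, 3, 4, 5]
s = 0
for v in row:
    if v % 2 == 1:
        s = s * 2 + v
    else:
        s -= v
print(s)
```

-89

v=3: odd, s = 0*2+3 = 3
v=-2: not odd, s = 3-(-2) = 5
v=12: not odd, s = 5-12 = -7
v=-2: not odd, s = (-7)-(-2) = -5
v=12: not odd, s = (-5)-12 = -17
v=6: not odd, s = (-17)-6 = -23
v=3: odd, s = (-23)*2+3 = -43
v=4: not odd, s = (-43)-4 = -47
v=5: odd, s = (-47)*2+5 = -89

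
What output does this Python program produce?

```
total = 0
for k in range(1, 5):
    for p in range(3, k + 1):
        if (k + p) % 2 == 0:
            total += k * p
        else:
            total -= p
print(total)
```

k=3,p=3: even sum, total = 0+9 = 9
k=4,p=3: odd sum, total = 9-3 = 6
k=4,p=4: even sum, total = 6+16 = 22

22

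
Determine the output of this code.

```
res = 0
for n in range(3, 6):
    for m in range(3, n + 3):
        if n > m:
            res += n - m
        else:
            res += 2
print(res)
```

22

n=3,m=3: not 3>3, res = 0+2 = 2
n=3,m=4: not 3>4, res = 2+2 = 4
n=3,m=5: not 3>5, res = 4+2 = 6
n=4,m=3: 4>3, res = 6+1 = 7
n=4,m=4: not 4>4, res = 7+2 = 9
n=4,m=5: not 4>5, res = 9+2 = 11
n=4,m=6: not 4>6, res = 11+2 = 13
n=5,m=3: 5>3, res = 13+2 = 15
n=5,m=4: 5>4, res = 15+1 = 16
n=5,m=5: not 5>5, res = 16+2 = 18
n=5,m=6: not 5>6, res = 18+2 = 20
n=5,m=7: not 5>7, res = 20+2 = 22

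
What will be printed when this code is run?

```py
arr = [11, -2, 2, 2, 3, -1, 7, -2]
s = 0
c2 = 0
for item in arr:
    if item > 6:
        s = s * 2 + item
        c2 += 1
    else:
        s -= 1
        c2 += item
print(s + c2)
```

item=11: >6, s = 0*2+11 = 11; c2=1
item=-2: not >6, s = 11-1 = 10; c2=-1
item=2: not >6, s = 10-1 = 9; c2=1
item=2: not >6, s = 9-1 = 8; c2=3
item=3: not >6, s = 8-1 = 7; c2=6
item=-1: not >6, s = 7-1 = 6; c2=5
item=7: >6, s = 6*2+7 = 19; c2=6
item=-2: not >6, s = 19-1 = 18; c2=4
s+c2 = 18+4 = 22

22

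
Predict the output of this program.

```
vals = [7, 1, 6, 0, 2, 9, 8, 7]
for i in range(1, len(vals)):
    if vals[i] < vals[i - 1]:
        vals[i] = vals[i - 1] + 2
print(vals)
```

i=1: 1<7, vals[1] = 7+2 = 9 → [7, 9, 6, 0, 2, 9, 8, 7]
i=2: 6<9, vals[2] = 9+2 = 11 → [7, 9, 11, 0, 2, 9, 8, 7]
i=3: 0<11, vals[3] = 11+2 = 13 → [7, 9, 11, 13, 2, 9, 8, 7]
i=4: 2<13, vals[4] = 13+2 = 15 → [7, 9, 11, 13, 15, 9, 8, 7]
i=5: 9<15, vals[5] = 15+2 = 17 → [7, 9, 11, 13, 15, 17, 8, 7]
i=6: 8<17, vals[6] = 17+2 = 19 → [7, 9, 11, 13, 15, 17, 19, 7]
i=7: 7<19, vals[7] = 19+2 = 21 → [7, 9, 11, 13, 15, 17, 19, 21]

[7, 9, 11, 13, 15, 17, 19, 21]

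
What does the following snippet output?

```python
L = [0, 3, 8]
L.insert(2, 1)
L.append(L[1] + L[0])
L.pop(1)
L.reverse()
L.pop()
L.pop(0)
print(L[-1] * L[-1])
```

1

insert 1 at 2 → [0, 3, 1, 8]
append L[1]+L[0] = 3+0 = 3 → [0, 3, 1, 8, 3]
pop(1) removes 3 → [0, 1, 8, 3]
reverse → [3, 8, 1, 0]
pop() removes 0 → [3, 8, 1]
pop(0) removes 3 → [8, 1]
L[-1]*L[-1] = 1*1 = 1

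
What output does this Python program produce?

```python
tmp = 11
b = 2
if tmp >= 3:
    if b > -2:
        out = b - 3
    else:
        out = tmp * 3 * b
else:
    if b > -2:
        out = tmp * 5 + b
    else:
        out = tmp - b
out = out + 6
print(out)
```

5

tmp=11, b=2
tmp >= 3 is True; b > -2 is True
→ out = b - 3 = -1
out = (-1)+6 = 5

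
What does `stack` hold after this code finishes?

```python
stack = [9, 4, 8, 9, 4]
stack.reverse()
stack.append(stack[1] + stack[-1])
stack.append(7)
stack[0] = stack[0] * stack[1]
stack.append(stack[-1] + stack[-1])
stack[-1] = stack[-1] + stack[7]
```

reverse → [4, 9, 8, 4, 9]
append stack[1]+stack[-1] = 9+9 = 18 → [4, 9, 8, 4, 9, 18]
append 7 → [4, 9, 8, 4, 9, 18, 7]
stack[0] = stack[0]*stack[1] = 4*9 = 36 → [36, 9, 8, 4, 9, 18, 7]
append stack[-1]+stack[-1] = 7+7 = 14 → [36, 9, 8, 4, 9, 18, 7, 14]
stack[-1] = stack[-1]+stack[7] = 14+14 = 28 → [36, 9, 8, 4, 9, 18, 7, 28]

[36, 9, 8, 4, 9, 18, 7, 28]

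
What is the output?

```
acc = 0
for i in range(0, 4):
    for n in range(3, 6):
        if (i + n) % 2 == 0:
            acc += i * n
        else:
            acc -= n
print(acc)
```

i=0,n=3: odd sum, acc = 0-3 = -3
i=0,n=4: even sum, acc = (-3)+0 = -3
i=0,n=5: odd sum, acc = (-3)-5 = -8
i=1,n=3: even sum, acc = (-8)+3 = -5
i=1,n=4: odd sum, acc = (-5)-4 = -9
i=1,n=5: even sum, acc = (-9)+5 = -4
i=2,n=3: odd sum, acc = (-4)-3 = -7
i=2,n=4: even sum, acc = (-7)+8 = 1
i=2,n=5: odd sum, acc = 1-5 = -4
i=3,n=3: even sum, acc = (-4)+9 = 5
i=3,n=4: odd sum, acc = 5-4 = 1
i=3,n=5: even sum, acc = 1+15 = 16

16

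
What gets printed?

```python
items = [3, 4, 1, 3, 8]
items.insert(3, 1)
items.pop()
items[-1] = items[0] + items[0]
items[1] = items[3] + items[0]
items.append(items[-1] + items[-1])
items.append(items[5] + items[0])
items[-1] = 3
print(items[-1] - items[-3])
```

-3

insert 1 at 3 → [3, 4, 1, 1, 3, 8]
pop() removes 8 → [3, 4, 1, 1, 3]
items[-1] = items[0]+items[0] = 3+3 = 6 → [3, 4, 1, 1, 6]
items[1] = items[3]+items[0] = 1+3 = 4 → [3, 4, 1, 1, 6]
append items[-1]+items[-1] = 6+6 = 12 → [3, 4, 1, 1, 6, 12]
append items[5]+items[0] = 12+3 = 15 → [3, 4, 1, 1, 6, 12, 15]
items[-1] = 3 → [3, 4, 1, 1, 6, 12, 3]
items[-1]-items[-3] = 3-6 = -3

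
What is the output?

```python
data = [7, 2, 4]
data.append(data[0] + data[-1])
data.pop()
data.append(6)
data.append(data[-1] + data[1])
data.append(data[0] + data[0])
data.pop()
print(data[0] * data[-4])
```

append data[0]+data[-1] = 7+4 = 11 → [7, 2, 4, 11]
pop() removes 11 → [7, 2, 4]
append 6 → [7, 2, 4, 6]
append data[-1]+data[1] = 6+2 = 8 → [7, 2, 4, 6, 8]
append data[0]+data[0] = 7+7 = 14 → [7, 2, 4, 6, 8, 14]
pop() removes 14 → [7, 2, 4, 6, 8]
data[0]*data[-4] = 7*2 = 14

14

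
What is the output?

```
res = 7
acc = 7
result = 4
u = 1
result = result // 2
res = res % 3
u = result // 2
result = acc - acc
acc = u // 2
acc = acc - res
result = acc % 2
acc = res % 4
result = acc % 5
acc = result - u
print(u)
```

result = 4//2 = 2
res = 7%3 = 1
u = 2//2 = 1
result = 7-7 = 0
acc = 1//2 = 0
acc = 0-1 = -1
result = (-1)%2 = 1
acc = 1%4 = 1
result = 1%5 = 1
acc = 1-1 = 0

1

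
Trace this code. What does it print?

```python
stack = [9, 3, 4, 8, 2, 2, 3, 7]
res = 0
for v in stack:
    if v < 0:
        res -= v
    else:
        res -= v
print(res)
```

v=9: not <0, res = 0-9 = -9
v=3: not <0, res = (-9)-3 = -12
v=4: not <0, res = (-12)-4 = -16
v=8: not <0, res = (-16)-8 = -24
v=2: not <0, res = (-24)-2 = -26
v=2: not <0, res = (-26)-2 = -28
v=3: not <0, res = (-28)-3 = -31
v=7: not <0, res = (-31)-7 = -38

-38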